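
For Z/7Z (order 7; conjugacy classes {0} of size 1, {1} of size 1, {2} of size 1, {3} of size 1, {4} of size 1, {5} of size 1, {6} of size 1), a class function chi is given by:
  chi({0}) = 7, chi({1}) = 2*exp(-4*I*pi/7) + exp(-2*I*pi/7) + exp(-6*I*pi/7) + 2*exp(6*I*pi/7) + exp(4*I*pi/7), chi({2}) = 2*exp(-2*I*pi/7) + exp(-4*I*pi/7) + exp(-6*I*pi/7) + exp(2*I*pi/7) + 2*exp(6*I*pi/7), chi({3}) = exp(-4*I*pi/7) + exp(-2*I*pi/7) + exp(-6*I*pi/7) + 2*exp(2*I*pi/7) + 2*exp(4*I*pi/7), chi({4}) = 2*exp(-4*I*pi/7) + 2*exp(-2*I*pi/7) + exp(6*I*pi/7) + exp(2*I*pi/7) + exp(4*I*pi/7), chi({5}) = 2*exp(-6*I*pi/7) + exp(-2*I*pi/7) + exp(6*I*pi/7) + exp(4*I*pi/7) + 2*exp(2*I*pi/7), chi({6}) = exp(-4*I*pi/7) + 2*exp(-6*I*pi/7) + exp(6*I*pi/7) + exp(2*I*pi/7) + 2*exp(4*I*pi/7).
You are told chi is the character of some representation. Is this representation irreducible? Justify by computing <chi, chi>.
Not irreducible (reducible): <chi, chi> = 11 > 1.

Working: <chi, chi> = (1/|G|) sum_C |C| * |chi(C)|^2 = (1/7)[1*|7|^2 + 1*|2*exp(-4*I*pi/7) + exp(-2*I*pi/7) + exp(-6*I*pi/7) + 2*exp(6*I*pi/7) + exp(4*I*pi/7)|^2 + 1*|2*exp(-2*I*pi/7) + exp(-4*I*pi/7) + exp(-6*I*pi/7) + exp(2*I*pi/7) + 2*exp(6*I*pi/7)|^2 + 1*|exp(-4*I*pi/7) + exp(-2*I*pi/7) + exp(-6*I*pi/7) + 2*exp(2*I*pi/7) + 2*exp(4*I*pi/7)|^2 + 1*|2*exp(-4*I*pi/7) + 2*exp(-2*I*pi/7) + exp(6*I*pi/7) + exp(2*I*pi/7) + exp(4*I*pi/7)|^2 + 1*|2*exp(-6*I*pi/7) + exp(-2*I*pi/7) + exp(6*I*pi/7) + exp(4*I*pi/7) + 2*exp(2*I*pi/7)|^2 + 1*|exp(-4*I*pi/7) + 2*exp(-6*I*pi/7) + exp(6*I*pi/7) + exp(2*I*pi/7) + 2*exp(4*I*pi/7)|^2]
  = (1/7)[(49) + (11 + 8*exp(-2*I*pi/7) + 6*exp(-4*I*pi/7) + 5*exp(-6*I*pi/7) + 5*exp(6*I*pi/7) + 6*exp(4*I*pi/7) + 8*exp(2*I*pi/7)) + (11 + 8*exp(-4*I*pi/7) + 5*exp(-2*I*pi/7) + 6*exp(-6*I*pi/7) + 6*exp(6*I*pi/7) + 5*exp(2*I*pi/7) + 8*exp(4*I*pi/7)) + (11 + 5*exp(-4*I*pi/7) + 6*exp(-2*I*pi/7) + 8*exp(-6*I*pi/7) + 8*exp(6*I*pi/7) + 6*exp(2*I*pi/7) + 5*exp(4*I*pi/7)) + (11 + 5*exp(-4*I*pi/7) + 6*exp(-2*I*pi/7) + 8*exp(-6*I*pi/7) + 8*exp(6*I*pi/7) + 6*exp(2*I*pi/7) + 5*exp(4*I*pi/7)) + (11 + 8*exp(-4*I*pi/7) + 5*exp(-2*I*pi/7) + 6*exp(-6*I*pi/7) + 6*exp(6*I*pi/7) + 5*exp(2*I*pi/7) + 8*exp(4*I*pi/7)) + (11 + 8*exp(-2*I*pi/7) + 6*exp(-4*I*pi/7) + 5*exp(-6*I*pi/7) + 5*exp(6*I*pi/7) + 6*exp(4*I*pi/7) + 8*exp(2*I*pi/7))] = 77/7 = 11.
(Exp terms are combined using exp(i*s)*conj(exp(i*t)) = exp(i*(s-t)), and sums of them are collapsed using the identity that for every m > 1 the m distinct m-th roots of unity sum to 0, e.g. 1 + exp(2*I*pi/3) + exp(-2*I*pi/3) = 0.)
A character is irreducible iff <chi, chi> = 1, so this representation is reducible.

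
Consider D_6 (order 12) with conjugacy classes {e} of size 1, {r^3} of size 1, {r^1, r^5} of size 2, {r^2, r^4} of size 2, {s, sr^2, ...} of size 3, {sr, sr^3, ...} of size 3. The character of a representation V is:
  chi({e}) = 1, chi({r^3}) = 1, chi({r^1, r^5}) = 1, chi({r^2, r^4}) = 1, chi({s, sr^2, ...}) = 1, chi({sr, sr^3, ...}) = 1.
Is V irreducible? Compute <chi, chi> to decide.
Irreducible: <chi, chi> = 1.

Justification: <chi, chi> = (1/|G|) sum_C |C| * |chi(C)|^2 = (1/12)[1*|1|^2 + 1*|1|^2 + 2*|1|^2 + 2*|1|^2 + 3*|1|^2 + 3*|1|^2]
  = (1/12)[(1) + (1) + (2) + (2) + (3) + (3)] = 12/12 = 1.
A character is irreducible iff <chi, chi> = 1, so this representation is irreducible.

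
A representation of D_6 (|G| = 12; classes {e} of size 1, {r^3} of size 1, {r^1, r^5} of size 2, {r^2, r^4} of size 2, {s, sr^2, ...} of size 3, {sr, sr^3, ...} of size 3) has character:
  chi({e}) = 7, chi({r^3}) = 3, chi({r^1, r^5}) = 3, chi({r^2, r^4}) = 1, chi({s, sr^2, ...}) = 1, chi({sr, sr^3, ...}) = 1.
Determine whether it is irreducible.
Not irreducible (reducible): <chi, chi> = 7 > 1.

Explanation: <chi, chi> = (1/|G|) sum_C |C| * |chi(C)|^2 = (1/12)[1*|7|^2 + 1*|3|^2 + 2*|3|^2 + 2*|1|^2 + 3*|1|^2 + 3*|1|^2]
  = (1/12)[(49) + (9) + (18) + (2) + (3) + (3)] = 84/12 = 7.
A character is irreducible iff <chi, chi> = 1, so this representation is reducible.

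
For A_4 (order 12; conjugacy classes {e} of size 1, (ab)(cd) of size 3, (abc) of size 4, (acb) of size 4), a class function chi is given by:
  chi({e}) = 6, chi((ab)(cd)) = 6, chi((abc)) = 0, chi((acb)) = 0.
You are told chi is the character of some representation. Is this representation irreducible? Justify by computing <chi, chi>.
Not irreducible (reducible): <chi, chi> = 12 > 1.

Why: <chi, chi> = (1/|G|) sum_C |C| * |chi(C)|^2 = (1/12)[1*|6|^2 + 3*|6|^2 + 4*|0|^2 + 4*|0|^2]
  = (1/12)[(36) + (108) + (0) + (0)] = 144/12 = 12.
(Exp terms are combined using exp(i*s)*conj(exp(i*t)) = exp(i*(s-t)), and sums of them are collapsed using the identity that for every m > 1 the m distinct m-th roots of unity sum to 0, e.g. 1 + exp(2*I*pi/3) + exp(-2*I*pi/3) = 0.)
A character is irreducible iff <chi, chi> = 1, so this representation is reducible.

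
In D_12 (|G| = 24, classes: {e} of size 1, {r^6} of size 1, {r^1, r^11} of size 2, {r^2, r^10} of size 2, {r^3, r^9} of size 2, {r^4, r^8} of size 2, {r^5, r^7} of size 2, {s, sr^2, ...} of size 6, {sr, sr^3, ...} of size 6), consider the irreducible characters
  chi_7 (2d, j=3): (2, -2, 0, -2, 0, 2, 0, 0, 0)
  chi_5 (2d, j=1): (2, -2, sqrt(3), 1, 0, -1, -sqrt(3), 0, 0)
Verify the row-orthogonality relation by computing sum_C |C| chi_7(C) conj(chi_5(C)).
Sum = 0; so <chi_7, chi_5> = 0 (distinct irreducibles are orthogonal).

Justification: Compute term by term over conjugacy classes (|C| * chi_7(C) * conj(chi_5(C))):
  1*(2)*conj(2) + 1*(-2)*conj(-2) + 2*(0)*conj(sqrt(3)) + 2*(-2)*conj(1) + 2*(0)*conj(0) + 2*(2)*conj(-1) + 2*(0)*conj(-sqrt(3)) + 6*(0)*conj(0) + 6*(0)*conj(0)
  = (4) + (4) + (0) + (-4) + (0) + (-4) + (0) + (0) + (0)
  = 0.
Dividing by |G| = 24 gives 0/24 = 0, matching the row-orthogonality relation <chi_7, chi_5> = [chi_7 = chi_5].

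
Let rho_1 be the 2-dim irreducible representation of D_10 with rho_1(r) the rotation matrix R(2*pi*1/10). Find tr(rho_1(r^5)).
chi_{rho_1}(r^5) = 2*cos(2*pi*1*5/10) = -2

Justification: rho_1(r^5) is rotation by angle 2*pi*1*5/10, whose trace is 2*cos(2*pi*1*5/10) = -2.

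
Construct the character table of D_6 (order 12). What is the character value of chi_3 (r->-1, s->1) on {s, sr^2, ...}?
Conjugacy classes: {e} of size 1, {r^3} of size 1, {r^1, r^5} of size 2, {r^2, r^4} of size 2, {s, sr^2, ...} of size 3, {sr, sr^3, ...} of size 3.
Character table:
  irrep \ class              {e} (size 1)  {r^3} (size 1)  {r^1, r^5} (size 2)  {r^2, r^4} (size 2)  {s, sr^2, ...} (size 3)  {sr, sr^3, ...} (size 3)
  chi_1 (triv)               1             1               1                    1                    1                        1                       
  chi_2 (sign: r->1, s->-1)  1             1               1                    1                    -1                       -1                      
  chi_3 (r->-1, s->1)        1             -1              -1                   1                    1                        -1                      
  chi_4 (r->-1, s->-1)       1             -1              -1                   1                    -1                       1                       
  chi_5 (2d, j=1)            2             -2              1                    -1                   0                        0                       
  chi_6 (2d, j=2)            2             2               -1                   -1                   0                        0                       

Spot check: chi_3 (r->-1, s->1) on {s, sr^2, ...} = 1.

Reasoning: D_6 has order 2*6 = 12 with 6 conjugacy classes, hence 6 irreducibles. Sum of squared dims 1 + 1 + 1 + 1 + 4 + 4 = 12 = |G|. Linear characters come from the abelianisation; the 2-dimensional irreps have character r^k -> 2*cos(2*pi*j*k/6), reflections -> 0.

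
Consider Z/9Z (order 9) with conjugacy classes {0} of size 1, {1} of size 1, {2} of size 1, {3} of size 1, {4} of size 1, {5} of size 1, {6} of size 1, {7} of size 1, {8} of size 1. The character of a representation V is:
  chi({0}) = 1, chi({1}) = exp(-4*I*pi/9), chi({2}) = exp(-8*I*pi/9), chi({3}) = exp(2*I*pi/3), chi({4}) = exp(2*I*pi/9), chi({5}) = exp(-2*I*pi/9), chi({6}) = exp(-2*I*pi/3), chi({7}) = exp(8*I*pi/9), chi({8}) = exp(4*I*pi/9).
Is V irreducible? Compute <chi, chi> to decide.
Irreducible: <chi, chi> = 1.

Reasoning: <chi, chi> = (1/|G|) sum_C |C| * |chi(C)|^2 = (1/9)[1*|1|^2 + 1*|exp(-4*I*pi/9)|^2 + 1*|exp(-8*I*pi/9)|^2 + 1*|exp(2*I*pi/3)|^2 + 1*|exp(2*I*pi/9)|^2 + 1*|exp(-2*I*pi/9)|^2 + 1*|exp(-2*I*pi/3)|^2 + 1*|exp(8*I*pi/9)|^2 + 1*|exp(4*I*pi/9)|^2]
  = (1/9)[(1) + (1) + (1) + (1) + (1) + (1) + (1) + (1) + (1)] = 9/9 = 1.
(Exp terms are combined using exp(i*s)*conj(exp(i*t)) = exp(i*(s-t)), and sums of them are collapsed using the identity that for every m > 1 the m distinct m-th roots of unity sum to 0, e.g. 1 + exp(2*I*pi/3) + exp(-2*I*pi/3) = 0.)
A character is irreducible iff <chi, chi> = 1, so this representation is irreducible.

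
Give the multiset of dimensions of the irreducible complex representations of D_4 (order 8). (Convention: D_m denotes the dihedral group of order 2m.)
Dimensions: 1, 1, 1, 1, 2

Solution. There are 5 irreducibles (= number of conjugacy classes). Their dimensions d_i satisfy sum d_i^2 = |G| = 8: 1 + 1 + 1 + 1 + 4 = 8.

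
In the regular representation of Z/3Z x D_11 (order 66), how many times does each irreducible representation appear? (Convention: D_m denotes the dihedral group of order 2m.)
Each irreducible V_i of dimension d_i appears with multiplicity d_i, i.e. rho_reg = (direct sum over all irreducibles V_i) d_i V_i. The irreducible dimensions for Z/3Z x D_11 are 1, 1, 1, 1, 1, 1, 2, 2, 2, 2, 2, 2, 2, 2, 2, 2, 2, 2, 2, 2, 2: 6 irreducibles of dimension 1, each with multiplicity 1; 15 irreducibles of dimension 2, each with multiplicity 2. Total dimension 6*1*1 + 15*2*2 = 66 = |G|.

Derivation: General theorem: in the regular representation of a finite group G, each irreducible appears with multiplicity equal to its dimension. Check: dim(rho_reg) = sum d_i^2 = 1 + 1 + 1 + 1 + 1 + 1 + 4 + 4 + 4 + 4 + 4 + 4 + 4 + 4 + 4 + 4 + 4 + 4 + 4 + 4 + 4 = 66 = |G|.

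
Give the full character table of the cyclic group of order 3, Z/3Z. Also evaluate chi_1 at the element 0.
Character table of Z/3Z (irreps indexed chi_0,...,chi_2 with chi_k(m) = zeta_3^(k*m), zeta_3 = exp(2*pi*i/3)):
  irrep \ class  {0} (size 1)  {1} (size 1)    {2} (size 1)  
  chi_0          1             1               1             
  chi_1          1             exp(2*I*pi/3)   exp(-2*I*pi/3)
  chi_2          1             exp(-2*I*pi/3)  exp(2*I*pi/3) 

Spot check: chi_1(0) = zeta_3^(1*0) = zeta_3^0 = 1.

Why: Z/3Z is abelian, so all 3 irreducible complex representations are 1-dimensional. They are given by chi_k(m) = zeta_3^(k*m) for k = 0,...,2. Row orthogonality: sum_m chi_k(m) conj(chi_l(m)) = 3 * [k = l].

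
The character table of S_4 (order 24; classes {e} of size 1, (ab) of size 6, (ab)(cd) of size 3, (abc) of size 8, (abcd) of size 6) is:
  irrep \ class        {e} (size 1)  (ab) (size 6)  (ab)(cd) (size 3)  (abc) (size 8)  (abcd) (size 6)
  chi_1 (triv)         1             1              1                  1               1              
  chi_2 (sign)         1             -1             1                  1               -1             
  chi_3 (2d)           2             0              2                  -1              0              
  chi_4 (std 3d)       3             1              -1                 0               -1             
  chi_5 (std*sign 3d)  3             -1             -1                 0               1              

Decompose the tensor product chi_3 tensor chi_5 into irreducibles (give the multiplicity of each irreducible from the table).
chi_3 tensor chi_5 = chi_4 + chi_5 (all other irreducibles have multiplicity 0).

Explanation: The character of a tensor product is the pointwise product (chi_3 * chi_5)(C) = chi_3(C) * chi_5(C):
  {e}: (2)*(3), (ab): (0)*(-1), (ab)(cd): (2)*(-1), (abc): (-1)*(0), (abcd): (0)*(1)
so (chi_3 * chi_5) takes values
  {e} -> 6, (ab) -> 0, (ab)(cd) -> -2, (abc) -> 0, (abcd) -> 0.
Now take the inner product of this character with each irreducible chi from the table, <chi_3*chi_5, chi> = (1/24) sum_C |C| (chi_3*chi_5)(C) conj(chi(C)):
  <chi_3*chi_5, chi_1> = (1/24)[1*(6)*conj(1) + 6*(0)*conj(1) + 3*(-2)*conj(1) + 8*(0)*conj(1) + 6*(0)*conj(1)]
      = (1/24)[(6) + (0) + (-6) + (0) + (0)] = 0/24 = 0
  <chi_3*chi_5, chi_2> = (1/24)[1*(6)*conj(1) + 6*(0)*conj(-1) + 3*(-2)*conj(1) + 8*(0)*conj(1) + 6*(0)*conj(-1)]
      = (1/24)[(6) + (0) + (-6) + (0) + (0)] = 0/24 = 0
  <chi_3*chi_5, chi_3> = (1/24)[1*(6)*conj(2) + 6*(0)*conj(0) + 3*(-2)*conj(2) + 8*(0)*conj(-1) + 6*(0)*conj(0)]
      = (1/24)[(12) + (0) + (-12) + (0) + (0)] = 0/24 = 0
  <chi_3*chi_5, chi_4> = (1/24)[1*(6)*conj(3) + 6*(0)*conj(1) + 3*(-2)*conj(-1) + 8*(0)*conj(0) + 6*(0)*conj(-1)]
      = (1/24)[(18) + (0) + (6) + (0) + (0)] = 24/24 = 1
  <chi_3*chi_5, chi_5> = (1/24)[1*(6)*conj(3) + 6*(0)*conj(-1) + 3*(-2)*conj(-1) + 8*(0)*conj(0) + 6*(0)*conj(1)]
      = (1/24)[(18) + (0) + (6) + (0) + (0)] = 24/24 = 1
Hence the multiplicities are chi_4: 1, chi_5: 1. Dimension check: dim(chi_3)*dim(chi_5) = 2*3 = 6 and sum (mult * dim) = 1*3 + 1*3 = 6.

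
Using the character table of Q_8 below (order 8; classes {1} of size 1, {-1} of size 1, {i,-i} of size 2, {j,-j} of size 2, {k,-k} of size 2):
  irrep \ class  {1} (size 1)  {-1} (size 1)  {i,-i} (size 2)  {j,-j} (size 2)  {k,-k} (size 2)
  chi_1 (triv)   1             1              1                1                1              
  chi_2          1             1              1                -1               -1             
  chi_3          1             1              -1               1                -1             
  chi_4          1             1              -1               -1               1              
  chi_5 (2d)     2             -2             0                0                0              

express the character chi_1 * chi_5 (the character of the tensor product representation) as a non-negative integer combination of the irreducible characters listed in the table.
chi_1 tensor chi_5 = chi_5 (all other irreducibles have multiplicity 0).

Justification: The character of a tensor product is the pointwise product (chi_1 * chi_5)(C) = chi_1(C) * chi_5(C):
  {1}: (1)*(2), {-1}: (1)*(-2), {i,-i}: (1)*(0), {j,-j}: (1)*(0), {k,-k}: (1)*(0)
so (chi_1 * chi_5) takes values
  {1} -> 2, {-1} -> -2, {i,-i} -> 0, {j,-j} -> 0, {k,-k} -> 0.
Now take the inner product of this character with each irreducible chi from the table, <chi_1*chi_5, chi> = (1/8) sum_C |C| (chi_1*chi_5)(C) conj(chi(C)):
  <chi_1*chi_5, chi_1> = (1/8)[1*(2)*conj(1) + 1*(-2)*conj(1) + 2*(0)*conj(1) + 2*(0)*conj(1) + 2*(0)*conj(1)]
      = (1/8)[(2) + (-2) + (0) + (0) + (0)] = 0/8 = 0
  <chi_1*chi_5, chi_2> = (1/8)[1*(2)*conj(1) + 1*(-2)*conj(1) + 2*(0)*conj(1) + 2*(0)*conj(-1) + 2*(0)*conj(-1)]
      = (1/8)[(2) + (-2) + (0) + (0) + (0)] = 0/8 = 0
  <chi_1*chi_5, chi_3> = (1/8)[1*(2)*conj(1) + 1*(-2)*conj(1) + 2*(0)*conj(-1) + 2*(0)*conj(1) + 2*(0)*conj(-1)]
      = (1/8)[(2) + (-2) + (0) + (0) + (0)] = 0/8 = 0
  <chi_1*chi_5, chi_4> = (1/8)[1*(2)*conj(1) + 1*(-2)*conj(1) + 2*(0)*conj(-1) + 2*(0)*conj(-1) + 2*(0)*conj(1)]
      = (1/8)[(2) + (-2) + (0) + (0) + (0)] = 0/8 = 0
  <chi_1*chi_5, chi_5> = (1/8)[1*(2)*conj(2) + 1*(-2)*conj(-2) + 2*(0)*conj(0) + 2*(0)*conj(0) + 2*(0)*conj(0)]
      = (1/8)[(4) + (4) + (0) + (0) + (0)] = 8/8 = 1
Hence the multiplicities are chi_5: 1. Dimension check: dim(chi_1)*dim(chi_5) = 1*2 = 2 and sum (mult * dim) = 1*2 = 2.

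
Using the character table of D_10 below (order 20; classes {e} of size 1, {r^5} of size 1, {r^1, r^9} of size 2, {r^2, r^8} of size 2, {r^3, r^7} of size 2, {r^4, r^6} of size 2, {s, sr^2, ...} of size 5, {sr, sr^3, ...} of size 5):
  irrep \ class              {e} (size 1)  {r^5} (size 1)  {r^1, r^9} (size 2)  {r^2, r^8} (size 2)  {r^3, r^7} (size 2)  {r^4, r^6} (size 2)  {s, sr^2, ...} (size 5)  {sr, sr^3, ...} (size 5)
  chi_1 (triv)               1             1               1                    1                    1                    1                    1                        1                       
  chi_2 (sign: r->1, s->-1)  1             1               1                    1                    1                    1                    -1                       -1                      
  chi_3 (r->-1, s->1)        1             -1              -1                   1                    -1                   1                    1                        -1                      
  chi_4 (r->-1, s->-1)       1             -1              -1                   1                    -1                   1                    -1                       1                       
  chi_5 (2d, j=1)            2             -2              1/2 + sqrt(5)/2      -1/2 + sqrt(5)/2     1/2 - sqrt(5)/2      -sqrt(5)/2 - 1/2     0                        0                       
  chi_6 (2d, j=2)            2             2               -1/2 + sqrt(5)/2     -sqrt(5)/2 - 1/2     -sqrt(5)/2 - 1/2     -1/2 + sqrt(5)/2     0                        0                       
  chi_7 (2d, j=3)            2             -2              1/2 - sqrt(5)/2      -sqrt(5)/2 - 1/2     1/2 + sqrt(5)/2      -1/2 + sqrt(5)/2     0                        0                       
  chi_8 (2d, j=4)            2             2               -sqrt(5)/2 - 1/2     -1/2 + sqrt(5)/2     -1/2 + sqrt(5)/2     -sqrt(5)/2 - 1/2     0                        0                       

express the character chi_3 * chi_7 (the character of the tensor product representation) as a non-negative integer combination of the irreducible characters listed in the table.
chi_3 tensor chi_7 = chi_6 (all other irreducibles have multiplicity 0).

Why: The character of a tensor product is the pointwise product (chi_3 * chi_7)(C) = chi_3(C) * chi_7(C):
  {e}: (1)*(2), {r^5}: (-1)*(-2), {r^1, r^9}: (-1)*(1/2 - sqrt(5)/2), {r^2, r^8}: (1)*(-sqrt(5)/2 - 1/2), {r^3, r^7}: (-1)*(1/2 + sqrt(5)/2), {r^4, r^6}: (1)*(-1/2 + sqrt(5)/2), {s, sr^2, ...}: (1)*(0), {sr, sr^3, ...}: (-1)*(0)
so (chi_3 * chi_7) takes values
  {e} -> 2, {r^5} -> 2, {r^1, r^9} -> -1/2 + sqrt(5)/2, {r^2, r^8} -> -sqrt(5)/2 - 1/2, {r^3, r^7} -> -sqrt(5)/2 - 1/2, {r^4, r^6} -> -1/2 + sqrt(5)/2, {s, sr^2, ...} -> 0, {sr, sr^3, ...} -> 0.
Now take the inner product of this character with each irreducible chi from the table, <chi_3*chi_7, chi> = (1/20) sum_C |C| (chi_3*chi_7)(C) conj(chi(C)):
  <chi_3*chi_7, chi_1> = (1/20)[1*(2)*conj(1) + 1*(2)*conj(1) + 2*(-1/2 + sqrt(5)/2)*conj(1) + 2*(-sqrt(5)/2 - 1/2)*conj(1) + 2*(-sqrt(5)/2 - 1/2)*conj(1) + 2*(-1/2 + sqrt(5)/2)*conj(1) + 5*(0)*conj(1) + 5*(0)*conj(1)]
      = (1/20)[(2) + (2) + (-1 + sqrt(5)) + (-sqrt(5) - 1) + (-sqrt(5) - 1) + (-1 + sqrt(5)) + (0) + (0)] = 0/20 = 0
  <chi_3*chi_7, chi_2> = (1/20)[1*(2)*conj(1) + 1*(2)*conj(1) + 2*(-1/2 + sqrt(5)/2)*conj(1) + 2*(-sqrt(5)/2 - 1/2)*conj(1) + 2*(-sqrt(5)/2 - 1/2)*conj(1) + 2*(-1/2 + sqrt(5)/2)*conj(1) + 5*(0)*conj(-1) + 5*(0)*conj(-1)]
      = (1/20)[(2) + (2) + (-1 + sqrt(5)) + (-sqrt(5) - 1) + (-sqrt(5) - 1) + (-1 + sqrt(5)) + (0) + (0)] = 0/20 = 0
  <chi_3*chi_7, chi_3> = (1/20)[1*(2)*conj(1) + 1*(2)*conj(-1) + 2*(-1/2 + sqrt(5)/2)*conj(-1) + 2*(-sqrt(5)/2 - 1/2)*conj(1) + 2*(-sqrt(5)/2 - 1/2)*conj(-1) + 2*(-1/2 + sqrt(5)/2)*conj(1) + 5*(0)*conj(1) + 5*(0)*conj(-1)]
      = (1/20)[(2) + (-2) + (1 - sqrt(5)) + (-sqrt(5) - 1) + (1 + sqrt(5)) + (-1 + sqrt(5)) + (0) + (0)] = 0/20 = 0
  <chi_3*chi_7, chi_4> = (1/20)[1*(2)*conj(1) + 1*(2)*conj(-1) + 2*(-1/2 + sqrt(5)/2)*conj(-1) + 2*(-sqrt(5)/2 - 1/2)*conj(1) + 2*(-sqrt(5)/2 - 1/2)*conj(-1) + 2*(-1/2 + sqrt(5)/2)*conj(1) + 5*(0)*conj(-1) + 5*(0)*conj(1)]
      = (1/20)[(2) + (-2) + (1 - sqrt(5)) + (-sqrt(5) - 1) + (1 + sqrt(5)) + (-1 + sqrt(5)) + (0) + (0)] = 0/20 = 0
  <chi_3*chi_7, chi_5> = (1/20)[1*(2)*conj(2) + 1*(2)*conj(-2) + 2*(-1/2 + sqrt(5)/2)*conj(1/2 + sqrt(5)/2) + 2*(-sqrt(5)/2 - 1/2)*conj(-1/2 + sqrt(5)/2) + 2*(-sqrt(5)/2 - 1/2)*conj(1/2 - sqrt(5)/2) + 2*(-1/2 + sqrt(5)/2)*conj(-sqrt(5)/2 - 1/2) + 5*(0)*conj(0) + 5*(0)*conj(0)]
      = (1/20)[(4) + (-4) + (2) + (-2) + (2) + (-2) + (0) + (0)] = 0/20 = 0
  <chi_3*chi_7, chi_6> = (1/20)[1*(2)*conj(2) + 1*(2)*conj(2) + 2*(-1/2 + sqrt(5)/2)*conj(-1/2 + sqrt(5)/2) + 2*(-sqrt(5)/2 - 1/2)*conj(-sqrt(5)/2 - 1/2) + 2*(-sqrt(5)/2 - 1/2)*conj(-sqrt(5)/2 - 1/2) + 2*(-1/2 + sqrt(5)/2)*conj(-1/2 + sqrt(5)/2) + 5*(0)*conj(0) + 5*(0)*conj(0)]
      = (1/20)[(4) + (4) + (3 - sqrt(5)) + (sqrt(5) + 3) + (sqrt(5) + 3) + (3 - sqrt(5)) + (0) + (0)] = 20/20 = 1
  <chi_3*chi_7, chi_7> = (1/20)[1*(2)*conj(2) + 1*(2)*conj(-2) + 2*(-1/2 + sqrt(5)/2)*conj(1/2 - sqrt(5)/2) + 2*(-sqrt(5)/2 - 1/2)*conj(-sqrt(5)/2 - 1/2) + 2*(-sqrt(5)/2 - 1/2)*conj(1/2 + sqrt(5)/2) + 2*(-1/2 + sqrt(5)/2)*conj(-1/2 + sqrt(5)/2) + 5*(0)*conj(0) + 5*(0)*conj(0)]
      = (1/20)[(4) + (-4) + (-3 + sqrt(5)) + (sqrt(5) + 3) + (-3 - sqrt(5)) + (3 - sqrt(5)) + (0) + (0)] = 0/20 = 0
  <chi_3*chi_7, chi_8> = (1/20)[1*(2)*conj(2) + 1*(2)*conj(2) + 2*(-1/2 + sqrt(5)/2)*conj(-sqrt(5)/2 - 1/2) + 2*(-sqrt(5)/2 - 1/2)*conj(-1/2 + sqrt(5)/2) + 2*(-sqrt(5)/2 - 1/2)*conj(-1/2 + sqrt(5)/2) + 2*(-1/2 + sqrt(5)/2)*conj(-sqrt(5)/2 - 1/2) + 5*(0)*conj(0) + 5*(0)*conj(0)]
      = (1/20)[(4) + (4) + (-2) + (-2) + (-2) + (-2) + (0) + (0)] = 0/20 = 0
Hence the multiplicities are chi_6: 1. Dimension check: dim(chi_3)*dim(chi_7) = 1*2 = 2 and sum (mult * dim) = 1*2 = 2.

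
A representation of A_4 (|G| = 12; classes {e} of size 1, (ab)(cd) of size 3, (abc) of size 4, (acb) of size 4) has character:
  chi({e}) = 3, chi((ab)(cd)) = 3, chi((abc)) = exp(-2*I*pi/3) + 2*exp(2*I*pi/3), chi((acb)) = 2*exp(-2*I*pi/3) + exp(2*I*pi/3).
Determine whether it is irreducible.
Not irreducible (reducible): <chi, chi> = 5 > 1.

Reasoning: <chi, chi> = (1/|G|) sum_C |C| * |chi(C)|^2 = (1/12)[1*|3|^2 + 3*|3|^2 + 4*|exp(-2*I*pi/3) + 2*exp(2*I*pi/3)|^2 + 4*|2*exp(-2*I*pi/3) + exp(2*I*pi/3)|^2]
  = (1/12)[(9) + (27) + (12) + (12)] = 60/12 = 5.
(Exp terms are combined using exp(i*s)*conj(exp(i*t)) = exp(i*(s-t)), and sums of them are collapsed using the identity that for every m > 1 the m distinct m-th roots of unity sum to 0, e.g. 1 + exp(2*I*pi/3) + exp(-2*I*pi/3) = 0.)
A character is irreducible iff <chi, chi> = 1, so this representation is reducible.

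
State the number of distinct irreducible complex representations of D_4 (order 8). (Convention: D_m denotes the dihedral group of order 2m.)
5

Working: The number of irreducible complex representations of a finite group equals its number of conjugacy classes. D_4 has 5 conjugacy classes (n/2 + 3 for n even), so D_4 (order 8) has exactly 5 irreducible complex representations.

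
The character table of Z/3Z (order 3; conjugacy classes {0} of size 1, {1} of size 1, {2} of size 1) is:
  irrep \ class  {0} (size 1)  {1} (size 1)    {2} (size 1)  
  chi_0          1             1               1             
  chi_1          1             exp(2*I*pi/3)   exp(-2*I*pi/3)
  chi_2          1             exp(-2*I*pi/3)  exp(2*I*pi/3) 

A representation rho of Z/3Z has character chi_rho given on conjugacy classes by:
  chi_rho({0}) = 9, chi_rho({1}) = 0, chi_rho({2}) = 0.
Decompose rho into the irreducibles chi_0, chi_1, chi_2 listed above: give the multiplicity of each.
Multiplicities: chi_0: 3, chi_1: 3, chi_2: 3.

Use <chi_rho, chi> = (1/|G|) sum_C |C| * chi_rho(C) * conj(chi(C)) with |G| = 3 for each irreducible chi in the table:
  <chi_rho, chi_0> = (1/3)[1*(9)*conj(1) + 1*(0)*conj(1) + 1*(0)*conj(1)]
      = (1/3)[(9) + (0) + (0)] = 9/3 = 3
  <chi_rho, chi_1> = (1/3)[1*(9)*conj(1) + 1*(0)*conj(exp(2*I*pi/3)) + 1*(0)*conj(exp(-2*I*pi/3))]
      = (1/3)[(9) + (0) + (0)] = 9/3 = 3
  <chi_rho, chi_2> = (1/3)[1*(9)*conj(1) + 1*(0)*conj(exp(-2*I*pi/3)) + 1*(0)*conj(exp(2*I*pi/3))]
      = (1/3)[(9) + (0) + (0)] = 9/3 = 3
(Exp terms are combined using exp(i*s)*conj(exp(i*t)) = exp(i*(s-t)), and sums of them are collapsed using the identity that for every m > 1 the m distinct m-th roots of unity sum to 0, e.g. 1 + exp(2*I*pi/3) + exp(-2*I*pi/3) = 0.)
Dimension check: dim(rho) = sum (mult * dim) = 3*1 + 3*1 + 3*1 = 9 = chi_rho(e) = 9.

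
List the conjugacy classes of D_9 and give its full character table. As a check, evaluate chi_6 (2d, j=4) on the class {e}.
Conjugacy classes: {e} of size 1, {r^1, r^8} of size 2, {r^2, r^7} of size 2, {r^3, r^6} of size 2, {r^4, r^5} of size 2, {s, sr, ..., sr^8} of size 9.
Character table:
  irrep \ class              {e} (size 1)  {r^1, r^8} (size 2)  {r^2, r^7} (size 2)  {r^3, r^6} (size 2)  {r^4, r^5} (size 2)  {s, sr, ..., sr^8} (size 9)
  chi_1 (triv)               1             1                    1                    1                    1                    1                          
  chi_2 (sign: r->1, s->-1)  1             1                    1                    1                    1                    -1                         
  chi_3 (2d, j=1)            2             2*cos(2*pi/9)        2*cos(4*pi/9)        -1                   -2*cos(pi/9)         0                          
  chi_4 (2d, j=2)            2             2*cos(4*pi/9)        -2*cos(pi/9)         -1                   2*cos(2*pi/9)        0                          
  chi_5 (2d, j=3)            2             -1                   -1                   2                    -1                   0                          
  chi_6 (2d, j=4)            2             -2*cos(pi/9)         2*cos(2*pi/9)        -1                   2*cos(4*pi/9)        0                          

Spot check: chi_6 (2d, j=4) on {e} = 2.

D_9 has order 2*9 = 18 with 6 conjugacy classes, hence 6 irreducibles. Sum of squared dims 1 + 1 + 4 + 4 + 4 + 4 = 18 = |G|. Linear characters come from the abelianisation; the 2-dimensional irreps have character r^k -> 2*cos(2*pi*j*k/9), reflections -> 0.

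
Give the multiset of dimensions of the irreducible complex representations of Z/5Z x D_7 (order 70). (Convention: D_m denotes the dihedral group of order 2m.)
Dimensions: 1, 1, 1, 1, 1, 1, 1, 1, 1, 1, 2, 2, 2, 2, 2, 2, 2, 2, 2, 2, 2, 2, 2, 2, 2

Explanation: There are 25 irreducibles (= number of conjugacy classes). Their dimensions d_i satisfy sum d_i^2 = |G| = 70: 1 + 1 + 1 + 1 + 1 + 1 + 1 + 1 + 1 + 1 + 4 + 4 + 4 + 4 + 4 + 4 + 4 + 4 + 4 + 4 + 4 + 4 + 4 + 4 + 4 = 70. (For the product with Z/5Z: each of the 5 1-dim characters of Z/5Z tensors with each irrep of D_7, giving 5 copies of each D_7-dimension.)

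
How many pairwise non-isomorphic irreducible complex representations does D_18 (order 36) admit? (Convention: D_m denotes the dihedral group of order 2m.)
12

Justification: The number of irreducible complex representations of a finite group equals its number of conjugacy classes. D_18 has 12 conjugacy classes (n/2 + 3 for n even), so D_18 (order 36) has exactly 12 irreducible complex representations.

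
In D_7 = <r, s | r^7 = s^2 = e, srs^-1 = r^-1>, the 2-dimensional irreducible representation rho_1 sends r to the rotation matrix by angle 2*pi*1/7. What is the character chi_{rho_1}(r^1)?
chi_{rho_1}(r^1) = 2*cos(2*pi*1*1/7) = 2*cos(2*pi/7)

Details: rho_1(r^1) is rotation by angle 2*pi*1*1/7, whose trace is 2*cos(2*pi*1*1/7) = 2*cos(2*pi/7).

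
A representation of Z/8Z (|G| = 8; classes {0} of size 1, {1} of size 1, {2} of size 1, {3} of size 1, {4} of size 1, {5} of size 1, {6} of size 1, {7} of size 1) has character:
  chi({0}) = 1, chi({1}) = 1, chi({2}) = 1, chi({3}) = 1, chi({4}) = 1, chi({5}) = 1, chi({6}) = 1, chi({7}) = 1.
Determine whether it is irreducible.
Irreducible: <chi, chi> = 1.

Working: <chi, chi> = (1/|G|) sum_C |C| * |chi(C)|^2 = (1/8)[1*|1|^2 + 1*|1|^2 + 1*|1|^2 + 1*|1|^2 + 1*|1|^2 + 1*|1|^2 + 1*|1|^2 + 1*|1|^2]
  = (1/8)[(1) + (1) + (1) + (1) + (1) + (1) + (1) + (1)] = 8/8 = 1.
(Exp terms are combined using exp(i*s)*conj(exp(i*t)) = exp(i*(s-t)), and sums of them are collapsed using the identity that for every m > 1 the m distinct m-th roots of unity sum to 0, e.g. 1 + exp(2*I*pi/3) + exp(-2*I*pi/3) = 0.)
A character is irreducible iff <chi, chi> = 1, so this representation is irreducible.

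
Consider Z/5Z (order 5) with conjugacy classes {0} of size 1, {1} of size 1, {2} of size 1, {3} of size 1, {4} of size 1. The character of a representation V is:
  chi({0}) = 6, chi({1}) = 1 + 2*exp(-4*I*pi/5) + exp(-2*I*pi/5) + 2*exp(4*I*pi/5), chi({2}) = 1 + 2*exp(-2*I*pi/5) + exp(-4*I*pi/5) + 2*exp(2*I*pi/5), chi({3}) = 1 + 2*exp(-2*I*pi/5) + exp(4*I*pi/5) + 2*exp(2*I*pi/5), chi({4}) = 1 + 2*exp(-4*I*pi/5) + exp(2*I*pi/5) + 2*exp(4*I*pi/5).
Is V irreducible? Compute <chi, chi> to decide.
Not irreducible (reducible): <chi, chi> = 10 > 1.

Solution. <chi, chi> = (1/|G|) sum_C |C| * |chi(C)|^2 = (1/5)[1*|6|^2 + 1*|1 + 2*exp(-4*I*pi/5) + exp(-2*I*pi/5) + 2*exp(4*I*pi/5)|^2 + 1*|1 + 2*exp(-2*I*pi/5) + exp(-4*I*pi/5) + 2*exp(2*I*pi/5)|^2 + 1*|1 + 2*exp(-2*I*pi/5) + exp(4*I*pi/5) + 2*exp(2*I*pi/5)|^2 + 1*|1 + 2*exp(-4*I*pi/5) + exp(2*I*pi/5) + 2*exp(4*I*pi/5)|^2]
  = (1/5)[(36) + (10 + 7*exp(-2*I*pi/5) + 6*exp(-4*I*pi/5) + 6*exp(4*I*pi/5) + 7*exp(2*I*pi/5)) + (10 + 6*exp(-2*I*pi/5) + 7*exp(-4*I*pi/5) + 7*exp(4*I*pi/5) + 6*exp(2*I*pi/5)) + (10 + 6*exp(-2*I*pi/5) + 7*exp(-4*I*pi/5) + 7*exp(4*I*pi/5) + 6*exp(2*I*pi/5)) + (10 + 7*exp(-2*I*pi/5) + 6*exp(-4*I*pi/5) + 6*exp(4*I*pi/5) + 7*exp(2*I*pi/5))] = 50/5 = 10.
(Exp terms are combined using exp(i*s)*conj(exp(i*t)) = exp(i*(s-t)), and sums of them are collapsed using the identity that for every m > 1 the m distinct m-th roots of unity sum to 0, e.g. 1 + exp(2*I*pi/3) + exp(-2*I*pi/3) = 0.)
A character is irreducible iff <chi, chi> = 1, so this representation is reducible.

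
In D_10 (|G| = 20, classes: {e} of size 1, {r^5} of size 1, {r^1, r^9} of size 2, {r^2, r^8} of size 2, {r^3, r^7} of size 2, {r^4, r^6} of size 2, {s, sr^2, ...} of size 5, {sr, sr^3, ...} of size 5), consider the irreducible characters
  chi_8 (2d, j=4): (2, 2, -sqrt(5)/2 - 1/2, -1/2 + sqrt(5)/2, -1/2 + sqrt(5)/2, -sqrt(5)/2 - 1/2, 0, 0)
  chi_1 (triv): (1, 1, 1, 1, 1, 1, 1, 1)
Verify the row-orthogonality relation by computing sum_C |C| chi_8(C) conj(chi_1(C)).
Sum = 0; so <chi_8, chi_1> = 0 (distinct irreducibles are orthogonal).

Working: Compute term by term over conjugacy classes (|C| * chi_8(C) * conj(chi_1(C))):
  1*(2)*conj(1) + 1*(2)*conj(1) + 2*(-sqrt(5)/2 - 1/2)*conj(1) + 2*(-1/2 + sqrt(5)/2)*conj(1) + 2*(-1/2 + sqrt(5)/2)*conj(1) + 2*(-sqrt(5)/2 - 1/2)*conj(1) + 5*(0)*conj(1) + 5*(0)*conj(1)
  = (2) + (2) + (-sqrt(5) - 1) + (-1 + sqrt(5)) + (-1 + sqrt(5)) + (-sqrt(5) - 1) + (0) + (0)
  = 0.
Dividing by |G| = 20 gives 0/20 = 0, matching the row-orthogonality relation <chi_8, chi_1> = [chi_8 = chi_1].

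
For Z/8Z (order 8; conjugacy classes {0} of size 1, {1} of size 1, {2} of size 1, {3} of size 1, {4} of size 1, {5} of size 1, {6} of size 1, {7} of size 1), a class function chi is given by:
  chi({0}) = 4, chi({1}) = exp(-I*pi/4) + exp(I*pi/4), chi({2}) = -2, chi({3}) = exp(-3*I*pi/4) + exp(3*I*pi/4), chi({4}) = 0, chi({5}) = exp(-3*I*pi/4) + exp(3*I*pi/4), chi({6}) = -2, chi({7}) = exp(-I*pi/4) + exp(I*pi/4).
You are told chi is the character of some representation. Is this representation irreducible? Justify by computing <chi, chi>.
Not irreducible (reducible): <chi, chi> = 4 > 1.

Why: <chi, chi> = (1/|G|) sum_C |C| * |chi(C)|^2 = (1/8)[1*|4|^2 + 1*|exp(-I*pi/4) + exp(I*pi/4)|^2 + 1*|-2|^2 + 1*|exp(-3*I*pi/4) + exp(3*I*pi/4)|^2 + 1*|0|^2 + 1*|exp(-3*I*pi/4) + exp(3*I*pi/4)|^2 + 1*|-2|^2 + 1*|exp(-I*pi/4) + exp(I*pi/4)|^2]
  = (1/8)[(16) + (2) + (4) + (2) + (0) + (2) + (4) + (2)] = 32/8 = 4.
(Exp terms are combined using exp(i*s)*conj(exp(i*t)) = exp(i*(s-t)), and sums of them are collapsed using the identity that for every m > 1 the m distinct m-th roots of unity sum to 0, e.g. 1 + exp(2*I*pi/3) + exp(-2*I*pi/3) = 0.)
A character is irreducible iff <chi, chi> = 1, so this representation is reducible.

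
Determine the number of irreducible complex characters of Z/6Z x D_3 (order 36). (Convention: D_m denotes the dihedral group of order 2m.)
18

Derivation: The number of irreducible complex representations of a finite group equals its number of conjugacy classes. For a direct product, #classes(G x H) = #classes(G) * #classes(H). Z/6Z has 6 classes (abelian), D_3 has 3 classes, so 6 * 3 = 18, so Z/6Z x D_3 (order 36) has exactly 18 irreducible complex representations.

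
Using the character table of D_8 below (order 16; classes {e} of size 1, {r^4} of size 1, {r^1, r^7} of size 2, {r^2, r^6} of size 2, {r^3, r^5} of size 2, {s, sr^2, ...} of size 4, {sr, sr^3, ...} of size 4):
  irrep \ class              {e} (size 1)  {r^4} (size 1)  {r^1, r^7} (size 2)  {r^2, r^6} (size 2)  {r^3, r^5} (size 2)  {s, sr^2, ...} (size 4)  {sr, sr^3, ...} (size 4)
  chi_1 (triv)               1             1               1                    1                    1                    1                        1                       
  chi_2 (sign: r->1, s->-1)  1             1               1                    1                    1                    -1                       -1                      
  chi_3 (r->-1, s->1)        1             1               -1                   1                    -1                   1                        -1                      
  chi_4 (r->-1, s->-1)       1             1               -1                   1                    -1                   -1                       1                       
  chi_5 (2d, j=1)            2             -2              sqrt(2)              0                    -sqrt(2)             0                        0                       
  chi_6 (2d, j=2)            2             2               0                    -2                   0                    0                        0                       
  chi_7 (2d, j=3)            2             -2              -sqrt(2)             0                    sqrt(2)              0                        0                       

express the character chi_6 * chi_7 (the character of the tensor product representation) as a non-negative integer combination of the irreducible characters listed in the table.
chi_6 tensor chi_7 = chi_5 + chi_7 (all other irreducibles have multiplicity 0).

Argument: The character of a tensor product is the pointwise product (chi_6 * chi_7)(C) = chi_6(C) * chi_7(C):
  {e}: (2)*(2), {r^4}: (2)*(-2), {r^1, r^7}: (0)*(-sqrt(2)), {r^2, r^6}: (-2)*(0), {r^3, r^5}: (0)*(sqrt(2)), {s, sr^2, ...}: (0)*(0), {sr, sr^3, ...}: (0)*(0)
so (chi_6 * chi_7) takes values
  {e} -> 4, {r^4} -> -4, {r^1, r^7} -> 0, {r^2, r^6} -> 0, {r^3, r^5} -> 0, {s, sr^2, ...} -> 0, {sr, sr^3, ...} -> 0.
Now take the inner product of this character with each irreducible chi from the table, <chi_6*chi_7, chi> = (1/16) sum_C |C| (chi_6*chi_7)(C) conj(chi(C)):
  <chi_6*chi_7, chi_1> = (1/16)[1*(4)*conj(1) + 1*(-4)*conj(1) + 2*(0)*conj(1) + 2*(0)*conj(1) + 2*(0)*conj(1) + 4*(0)*conj(1) + 4*(0)*conj(1)]
      = (1/16)[(4) + (-4) + (0) + (0) + (0) + (0) + (0)] = 0/16 = 0
  <chi_6*chi_7, chi_2> = (1/16)[1*(4)*conj(1) + 1*(-4)*conj(1) + 2*(0)*conj(1) + 2*(0)*conj(1) + 2*(0)*conj(1) + 4*(0)*conj(-1) + 4*(0)*conj(-1)]
      = (1/16)[(4) + (-4) + (0) + (0) + (0) + (0) + (0)] = 0/16 = 0
  <chi_6*chi_7, chi_3> = (1/16)[1*(4)*conj(1) + 1*(-4)*conj(1) + 2*(0)*conj(-1) + 2*(0)*conj(1) + 2*(0)*conj(-1) + 4*(0)*conj(1) + 4*(0)*conj(-1)]
      = (1/16)[(4) + (-4) + (0) + (0) + (0) + (0) + (0)] = 0/16 = 0
  <chi_6*chi_7, chi_4> = (1/16)[1*(4)*conj(1) + 1*(-4)*conj(1) + 2*(0)*conj(-1) + 2*(0)*conj(1) + 2*(0)*conj(-1) + 4*(0)*conj(-1) + 4*(0)*conj(1)]
      = (1/16)[(4) + (-4) + (0) + (0) + (0) + (0) + (0)] = 0/16 = 0
  <chi_6*chi_7, chi_5> = (1/16)[1*(4)*conj(2) + 1*(-4)*conj(-2) + 2*(0)*conj(sqrt(2)) + 2*(0)*conj(0) + 2*(0)*conj(-sqrt(2)) + 4*(0)*conj(0) + 4*(0)*conj(0)]
      = (1/16)[(8) + (8) + (0) + (0) + (0) + (0) + (0)] = 16/16 = 1
  <chi_6*chi_7, chi_6> = (1/16)[1*(4)*conj(2) + 1*(-4)*conj(2) + 2*(0)*conj(0) + 2*(0)*conj(-2) + 2*(0)*conj(0) + 4*(0)*conj(0) + 4*(0)*conj(0)]
      = (1/16)[(8) + (-8) + (0) + (0) + (0) + (0) + (0)] = 0/16 = 0
  <chi_6*chi_7, chi_7> = (1/16)[1*(4)*conj(2) + 1*(-4)*conj(-2) + 2*(0)*conj(-sqrt(2)) + 2*(0)*conj(0) + 2*(0)*conj(sqrt(2)) + 4*(0)*conj(0) + 4*(0)*conj(0)]
      = (1/16)[(8) + (8) + (0) + (0) + (0) + (0) + (0)] = 16/16 = 1
Hence the multiplicities are chi_5: 1, chi_7: 1. Dimension check: dim(chi_6)*dim(chi_7) = 2*2 = 4 and sum (mult * dim) = 1*2 + 1*2 = 4.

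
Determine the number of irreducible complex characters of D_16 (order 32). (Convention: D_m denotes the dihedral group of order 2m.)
11

Argument: The number of irreducible complex representations of a finite group equals its number of conjugacy classes. D_16 has 11 conjugacy classes (n/2 + 3 for n even), so D_16 (order 32) has exactly 11 irreducible complex representations.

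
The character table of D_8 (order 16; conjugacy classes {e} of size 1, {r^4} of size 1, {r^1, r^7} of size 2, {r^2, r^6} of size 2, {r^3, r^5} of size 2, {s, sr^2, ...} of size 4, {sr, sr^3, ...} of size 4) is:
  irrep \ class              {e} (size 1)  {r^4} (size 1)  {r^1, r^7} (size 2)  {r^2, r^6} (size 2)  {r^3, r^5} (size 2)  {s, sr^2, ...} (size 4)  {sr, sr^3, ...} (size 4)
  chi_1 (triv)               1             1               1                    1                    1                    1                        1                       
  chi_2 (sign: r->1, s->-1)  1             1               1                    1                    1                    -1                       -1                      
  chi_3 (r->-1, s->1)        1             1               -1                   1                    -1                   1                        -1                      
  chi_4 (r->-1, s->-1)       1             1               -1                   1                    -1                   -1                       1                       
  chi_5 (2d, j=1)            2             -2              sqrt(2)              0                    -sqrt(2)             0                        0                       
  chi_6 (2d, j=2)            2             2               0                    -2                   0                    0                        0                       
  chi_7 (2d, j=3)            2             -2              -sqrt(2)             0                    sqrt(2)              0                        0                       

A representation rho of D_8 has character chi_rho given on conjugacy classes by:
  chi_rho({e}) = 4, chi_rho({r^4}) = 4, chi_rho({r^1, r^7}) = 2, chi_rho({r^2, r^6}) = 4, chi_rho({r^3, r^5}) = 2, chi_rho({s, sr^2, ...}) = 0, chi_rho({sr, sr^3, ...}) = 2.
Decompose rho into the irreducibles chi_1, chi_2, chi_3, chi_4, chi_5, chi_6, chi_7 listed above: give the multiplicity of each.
Multiplicities: chi_1: 2, chi_2: 1, chi_3: 0, chi_4: 1, chi_5: 0, chi_6: 0, chi_7: 0.

Details: Use <chi_rho, chi> = (1/|G|) sum_C |C| * chi_rho(C) * conj(chi(C)) with |G| = 16 for each irreducible chi in the table:
  <chi_rho, chi_1> = (1/16)[1*(4)*conj(1) + 1*(4)*conj(1) + 2*(2)*conj(1) + 2*(4)*conj(1) + 2*(2)*conj(1) + 4*(0)*conj(1) + 4*(2)*conj(1)]
      = (1/16)[(4) + (4) + (4) + (8) + (4) + (0) + (8)] = 32/16 = 2
  <chi_rho, chi_2> = (1/16)[1*(4)*conj(1) + 1*(4)*conj(1) + 2*(2)*conj(1) + 2*(4)*conj(1) + 2*(2)*conj(1) + 4*(0)*conj(-1) + 4*(2)*conj(-1)]
      = (1/16)[(4) + (4) + (4) + (8) + (4) + (0) + (-8)] = 16/16 = 1
  <chi_rho, chi_3> = (1/16)[1*(4)*conj(1) + 1*(4)*conj(1) + 2*(2)*conj(-1) + 2*(4)*conj(1) + 2*(2)*conj(-1) + 4*(0)*conj(1) + 4*(2)*conj(-1)]
      = (1/16)[(4) + (4) + (-4) + (8) + (-4) + (0) + (-8)] = 0/16 = 0
  <chi_rho, chi_4> = (1/16)[1*(4)*conj(1) + 1*(4)*conj(1) + 2*(2)*conj(-1) + 2*(4)*conj(1) + 2*(2)*conj(-1) + 4*(0)*conj(-1) + 4*(2)*conj(1)]
      = (1/16)[(4) + (4) + (-4) + (8) + (-4) + (0) + (8)] = 16/16 = 1
  <chi_rho, chi_5> = (1/16)[1*(4)*conj(2) + 1*(4)*conj(-2) + 2*(2)*conj(sqrt(2)) + 2*(4)*conj(0) + 2*(2)*conj(-sqrt(2)) + 4*(0)*conj(0) + 4*(2)*conj(0)]
      = (1/16)[(8) + (-8) + (4*sqrt(2)) + (0) + (-4*sqrt(2)) + (0) + (0)] = 0/16 = 0
  <chi_rho, chi_6> = (1/16)[1*(4)*conj(2) + 1*(4)*conj(2) + 2*(2)*conj(0) + 2*(4)*conj(-2) + 2*(2)*conj(0) + 4*(0)*conj(0) + 4*(2)*conj(0)]
      = (1/16)[(8) + (8) + (0) + (-16) + (0) + (0) + (0)] = 0/16 = 0
  <chi_rho, chi_7> = (1/16)[1*(4)*conj(2) + 1*(4)*conj(-2) + 2*(2)*conj(-sqrt(2)) + 2*(4)*conj(0) + 2*(2)*conj(sqrt(2)) + 4*(0)*conj(0) + 4*(2)*conj(0)]
      = (1/16)[(8) + (-8) + (-4*sqrt(2)) + (0) + (4*sqrt(2)) + (0) + (0)] = 0/16 = 0
Dimension check: dim(rho) = sum (mult * dim) = 2*1 + 1*1 + 0*1 + 1*1 + 0*2 + 0*2 + 0*2 = 4 = chi_rho(e) = 4.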